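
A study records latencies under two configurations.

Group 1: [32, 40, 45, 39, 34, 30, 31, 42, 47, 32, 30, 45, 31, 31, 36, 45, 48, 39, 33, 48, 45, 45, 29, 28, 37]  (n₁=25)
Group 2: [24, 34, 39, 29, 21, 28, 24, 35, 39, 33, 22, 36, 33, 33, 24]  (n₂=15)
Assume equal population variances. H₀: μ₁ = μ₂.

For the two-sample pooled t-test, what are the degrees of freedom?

df = n₁ + n₂ − 2 = 25 + 15 − 2 = 38

degrees of freedom = 38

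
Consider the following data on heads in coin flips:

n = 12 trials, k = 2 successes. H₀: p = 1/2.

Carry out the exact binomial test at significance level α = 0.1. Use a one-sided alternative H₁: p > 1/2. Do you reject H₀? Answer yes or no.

reject H₀: no

Exact binomial: n=12, k=2, p₀=1/2=0.5000
P(X≥2) from Σ C(n,i)·p₀^i·(1−p₀)^(n−i)
p-value (one-sided, H₁ greater) = 0.99683
At α=0.1: p ≥ α → fail to reject H₀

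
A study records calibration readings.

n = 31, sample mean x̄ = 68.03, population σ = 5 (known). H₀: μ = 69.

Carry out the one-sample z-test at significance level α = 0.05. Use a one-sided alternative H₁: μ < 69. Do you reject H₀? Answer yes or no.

SE = σ/√n = 5/√31 = 0.8980
z = (x̄−μ₀)/SE = (68.03−69)/0.8980 = -1.0801
p-value (one-sided, H₁ less) = 0.14004
At α=0.05: p ≥ α → fail to reject H₀

reject H₀: no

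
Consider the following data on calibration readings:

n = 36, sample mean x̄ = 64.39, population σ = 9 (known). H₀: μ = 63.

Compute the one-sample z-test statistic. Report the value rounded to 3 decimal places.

test statistic = 0.927

SE = σ/√n = 9/√36 = 1.5000
z = (x̄−μ₀)/SE = (64.39−63)/1.5000 = 0.9267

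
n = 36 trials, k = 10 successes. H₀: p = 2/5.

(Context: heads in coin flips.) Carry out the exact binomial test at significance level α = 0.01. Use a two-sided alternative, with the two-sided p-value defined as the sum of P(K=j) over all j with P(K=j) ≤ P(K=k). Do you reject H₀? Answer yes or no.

Exact binomial: n=36, k=10, p₀=2/5=0.4000
P(X=j) = C(n,j)·p₀^j·(1−p₀)^(n−j); p = Σ P(X=j) over j with P(X=j) ≤ P(X=10)
p-value (two-sided) = 0.17301
At α=0.01: p ≥ α → fail to reject H₀

reject H₀: no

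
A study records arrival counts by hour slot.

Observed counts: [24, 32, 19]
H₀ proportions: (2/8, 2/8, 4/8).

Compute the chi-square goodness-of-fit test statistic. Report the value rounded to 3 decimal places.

n = 75; E_i = n·p_i = [18.75, 18.75, 37.50]
χ² = (24−18.75)²/18.75 + (32−18.75)²/18.75 + (19−37.50)²/37.50 = 19.9600
df = 2

test statistic = 19.960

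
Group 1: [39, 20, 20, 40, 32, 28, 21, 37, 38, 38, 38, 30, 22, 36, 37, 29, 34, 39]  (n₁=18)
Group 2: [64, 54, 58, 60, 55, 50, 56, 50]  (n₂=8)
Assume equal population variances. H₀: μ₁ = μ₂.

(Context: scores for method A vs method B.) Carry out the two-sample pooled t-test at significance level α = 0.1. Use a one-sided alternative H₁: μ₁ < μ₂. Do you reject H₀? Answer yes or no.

x̄₁=32.111, s₁=7.186, n₁=18
x̄₂=55.875, s₂=4.794, n₂=8
s_p² = [17·7.186² + 7·4.794²]/24 = 43.2772
SE = √(s_p²·(1/18+1/8)) = 2.7953
t = (32.111−55.875)/2.7953 = -8.5012
df = 24
p-value (one-sided, H₁ less) = 0.00000
At α=0.1: p < α → reject H₀

reject H₀: yes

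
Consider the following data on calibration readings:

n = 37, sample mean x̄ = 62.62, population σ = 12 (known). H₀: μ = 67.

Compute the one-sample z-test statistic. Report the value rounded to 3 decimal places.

test statistic = -2.220

SE = σ/√n = 12/√37 = 1.9728
z = (x̄−μ₀)/SE = (62.62−67)/1.9728 = -2.2202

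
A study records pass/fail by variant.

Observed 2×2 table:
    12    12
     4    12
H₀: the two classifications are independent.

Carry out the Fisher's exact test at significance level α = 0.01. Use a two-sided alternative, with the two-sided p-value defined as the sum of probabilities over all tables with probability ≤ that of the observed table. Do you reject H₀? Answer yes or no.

Margins: r₁=24, r₂=16, c₁=16, c₂=24, n=40
p_obs = C(24,12)·C(16,4)/C(40,16); sum pmf over tables with pmf ≤ p_obs
p-value (two-sided) = 0.18806
At α=0.01: p ≥ α → fail to reject H₀

reject H₀: no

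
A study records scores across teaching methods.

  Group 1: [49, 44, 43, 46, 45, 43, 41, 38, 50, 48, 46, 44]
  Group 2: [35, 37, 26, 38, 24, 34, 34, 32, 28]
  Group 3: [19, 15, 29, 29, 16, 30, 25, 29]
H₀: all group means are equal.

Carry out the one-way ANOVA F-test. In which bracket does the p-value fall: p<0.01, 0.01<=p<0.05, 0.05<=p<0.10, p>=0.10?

p-value bracket: p<0.01

Group means [44.75, 32.00, 24.00], grand mean 35.069
SSB = Σnᵢ(x̄ᵢ−x̄)² = 2189.612; SSW = ΣΣ(x−x̄ᵢ)² = 602.250
MSB = 2189.612/2 = 1094.8060; MSW = 602.250/26 = 23.1635
F = MSB/MSW = 47.2644
df = (2, 26)
p-value (upper-tail) = 0.00000
→ bracket: p<0.01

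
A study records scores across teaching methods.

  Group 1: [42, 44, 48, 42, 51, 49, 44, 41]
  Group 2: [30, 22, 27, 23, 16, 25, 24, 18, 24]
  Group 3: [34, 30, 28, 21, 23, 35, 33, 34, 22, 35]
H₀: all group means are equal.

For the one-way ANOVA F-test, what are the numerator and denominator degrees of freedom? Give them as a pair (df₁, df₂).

k = 3 groups, N = 27 total
df = (k−1, N−k) = (3−1, 27−3) = (2, 24)

degrees of freedom = [2, 24]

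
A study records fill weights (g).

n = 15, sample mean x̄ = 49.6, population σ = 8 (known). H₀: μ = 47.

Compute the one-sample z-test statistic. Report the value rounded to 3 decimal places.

test statistic = 1.259

SE = σ/√n = 8/√15 = 2.0656
z = (x̄−μ₀)/SE = (49.6−47)/2.0656 = 1.2587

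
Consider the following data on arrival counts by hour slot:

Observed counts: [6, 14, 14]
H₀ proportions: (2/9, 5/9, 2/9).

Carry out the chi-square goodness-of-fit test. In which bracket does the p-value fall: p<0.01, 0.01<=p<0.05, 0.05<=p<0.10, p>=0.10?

p-value bracket: 0.01<=p<0.05

n = 34; E_i = n·p_i = [7.56, 18.89, 7.56]
χ² = (6−7.56)²/7.56 + (14−18.89)²/18.89 + (14−7.56)²/7.56 = 7.0824
df = 2
p-value (upper-tail) = 0.02898
→ bracket: 0.01<=p<0.05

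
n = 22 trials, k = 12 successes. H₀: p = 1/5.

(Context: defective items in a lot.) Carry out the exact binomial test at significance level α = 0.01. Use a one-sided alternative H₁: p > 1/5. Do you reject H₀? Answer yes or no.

reject H₀: yes

Exact binomial: n=22, k=12, p₀=1/5=0.2000
P(X≥12) from Σ C(n,i)·p₀^i·(1−p₀)^(n−i)
p-value (one-sided, H₁ greater) = 0.00035
At α=0.01: p < α → reject H₀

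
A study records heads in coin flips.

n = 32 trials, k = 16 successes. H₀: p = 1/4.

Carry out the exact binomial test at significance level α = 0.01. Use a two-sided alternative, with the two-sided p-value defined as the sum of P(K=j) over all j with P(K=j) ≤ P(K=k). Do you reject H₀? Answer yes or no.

Exact binomial: n=32, k=16, p₀=1/4=0.2500
P(X=j) = C(n,j)·p₀^j·(1−p₀)^(n−j); p = Σ P(X=j) over j with P(X=j) ≤ P(X=16)
p-value (two-sided) = 0.00317
At α=0.01: p < α → reject H₀

reject H₀: yes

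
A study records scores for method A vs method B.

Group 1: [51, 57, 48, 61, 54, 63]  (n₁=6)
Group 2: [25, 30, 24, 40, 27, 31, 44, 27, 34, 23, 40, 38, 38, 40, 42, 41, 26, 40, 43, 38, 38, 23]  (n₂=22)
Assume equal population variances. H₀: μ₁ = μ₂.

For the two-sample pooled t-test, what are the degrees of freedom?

degrees of freedom = 26

df = n₁ + n₂ − 2 = 6 + 22 − 2 = 26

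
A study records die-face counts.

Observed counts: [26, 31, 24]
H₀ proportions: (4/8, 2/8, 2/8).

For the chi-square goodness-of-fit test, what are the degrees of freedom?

df = k − 1 = 3 − 1 = 2

degrees of freedom = 2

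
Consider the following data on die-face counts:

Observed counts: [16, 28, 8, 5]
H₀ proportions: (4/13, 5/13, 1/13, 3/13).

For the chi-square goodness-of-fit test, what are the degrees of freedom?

degrees of freedom = 3

df = k − 1 = 4 − 1 = 3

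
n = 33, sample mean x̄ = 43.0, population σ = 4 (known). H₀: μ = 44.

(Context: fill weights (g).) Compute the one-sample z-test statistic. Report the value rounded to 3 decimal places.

test statistic = -1.436

SE = σ/√n = 4/√33 = 0.6963
z = (x̄−μ₀)/SE = (43.0−44)/0.6963 = -1.4361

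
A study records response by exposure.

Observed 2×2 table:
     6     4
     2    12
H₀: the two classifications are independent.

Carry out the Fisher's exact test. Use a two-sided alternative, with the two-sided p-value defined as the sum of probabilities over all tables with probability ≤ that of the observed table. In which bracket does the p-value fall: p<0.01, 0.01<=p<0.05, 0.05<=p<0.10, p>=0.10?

p-value bracket: 0.01<=p<0.05

Margins: r₁=10, r₂=14, c₁=8, c₂=16, n=24
p_obs = C(10,6)·C(14,2)/C(24,8); sum pmf over tables with pmf ≤ p_obs
p-value (two-sided) = 0.03241
→ bracket: 0.01<=p<0.05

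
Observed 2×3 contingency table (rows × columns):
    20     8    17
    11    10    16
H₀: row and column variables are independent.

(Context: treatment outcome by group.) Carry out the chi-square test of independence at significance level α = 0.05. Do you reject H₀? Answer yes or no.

reject H₀: no

Row totals [45, 37], col totals [31, 18, 33], n=82
χ² = (20−17.01)²/17.01 + (8−9.88)²/9.88 + (17−18.11)²/18.11 + (11−13.99)²/13.99 + (10−8.12)²/8.12 + (16−14.89)²/14.89 = 2.1050
df = 2
p-value (upper-tail) = 0.34907
At α=0.05: p ≥ α → fail to reject H₀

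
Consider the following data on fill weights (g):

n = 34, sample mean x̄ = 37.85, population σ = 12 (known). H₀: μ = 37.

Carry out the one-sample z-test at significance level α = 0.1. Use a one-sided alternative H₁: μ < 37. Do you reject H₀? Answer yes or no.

SE = σ/√n = 12/√34 = 2.0580
z = (x̄−μ₀)/SE = (37.85−37)/2.0580 = 0.4130
p-value (one-sided, H₁ less) = 0.66021
At α=0.1: p ≥ α → fail to reject H₀

reject H₀: no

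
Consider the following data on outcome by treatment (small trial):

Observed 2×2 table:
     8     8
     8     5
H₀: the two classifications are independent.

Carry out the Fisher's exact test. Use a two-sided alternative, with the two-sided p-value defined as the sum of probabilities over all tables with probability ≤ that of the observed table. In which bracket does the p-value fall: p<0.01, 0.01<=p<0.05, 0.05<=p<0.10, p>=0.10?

p-value bracket: p>=0.10

Margins: r₁=16, r₂=13, c₁=16, c₂=13, n=29
p_obs = C(16,8)·C(13,8)/C(29,16); sum pmf over tables with pmf ≤ p_obs
p-value (two-sided) = 0.71073
→ bracket: p>=0.10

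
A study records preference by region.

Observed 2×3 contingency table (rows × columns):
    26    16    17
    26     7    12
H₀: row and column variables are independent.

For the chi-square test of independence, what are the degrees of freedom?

df = (r−1)(c−1) = (2−1)·(3−1) = 2

degrees of freedom = 2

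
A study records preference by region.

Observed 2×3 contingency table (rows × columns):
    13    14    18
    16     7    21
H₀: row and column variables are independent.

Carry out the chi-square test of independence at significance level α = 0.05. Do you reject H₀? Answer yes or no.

Row totals [45, 44], col totals [29, 21, 39], n=89
χ² = (13−14.66)²/14.66 + (14−10.62)²/10.62 + (18−19.72)²/19.72 + (16−14.34)²/14.34 + (7−10.38)²/10.38 + (21−19.28)²/19.28 = 2.8636
df = 2
p-value (upper-tail) = 0.23888
At α=0.05: p ≥ α → fail to reject H₀

reject H₀: no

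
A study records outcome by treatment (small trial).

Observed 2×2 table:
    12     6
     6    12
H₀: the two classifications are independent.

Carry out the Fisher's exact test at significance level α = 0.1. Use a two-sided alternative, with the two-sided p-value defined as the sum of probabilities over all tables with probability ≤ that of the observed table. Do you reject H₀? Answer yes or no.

reject H₀: yes

Margins: r₁=18, r₂=18, c₁=18, c₂=18, n=36
p_obs = C(18,12)·C(18,6)/C(36,18); sum pmf over tables with pmf ≤ p_obs
p-value (two-sided) = 0.09434
At α=0.1: p < α → reject H₀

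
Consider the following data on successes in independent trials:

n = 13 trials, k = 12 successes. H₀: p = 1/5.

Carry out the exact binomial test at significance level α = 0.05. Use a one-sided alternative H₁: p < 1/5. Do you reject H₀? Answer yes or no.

Exact binomial: n=13, k=12, p₀=1/5=0.2000
P(X≤12) from Σ C(n,i)·p₀^i·(1−p₀)^(n−i)
p-value (one-sided, H₁ less) = 1.00000
At α=0.05: p ≥ α → fail to reject H₀

reject H₀: no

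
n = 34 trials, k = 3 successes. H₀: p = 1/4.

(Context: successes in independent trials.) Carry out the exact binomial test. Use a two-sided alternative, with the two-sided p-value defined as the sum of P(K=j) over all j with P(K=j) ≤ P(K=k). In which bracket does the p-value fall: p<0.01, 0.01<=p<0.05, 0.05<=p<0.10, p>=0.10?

p-value bracket: 0.01<=p<0.05

Exact binomial: n=34, k=3, p₀=1/4=0.2500
P(X=j) = C(n,j)·p₀^j·(1−p₀)^(n−j); p = Σ P(X=j) over j with P(X=j) ≤ P(X=3)
p-value (two-sided) = 0.02841
→ bracket: 0.01<=p<0.05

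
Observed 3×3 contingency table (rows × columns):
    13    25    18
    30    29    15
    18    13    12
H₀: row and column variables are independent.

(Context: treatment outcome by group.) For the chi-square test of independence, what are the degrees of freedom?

degrees of freedom = 4

df = (r−1)(c−1) = (3−1)·(3−1) = 4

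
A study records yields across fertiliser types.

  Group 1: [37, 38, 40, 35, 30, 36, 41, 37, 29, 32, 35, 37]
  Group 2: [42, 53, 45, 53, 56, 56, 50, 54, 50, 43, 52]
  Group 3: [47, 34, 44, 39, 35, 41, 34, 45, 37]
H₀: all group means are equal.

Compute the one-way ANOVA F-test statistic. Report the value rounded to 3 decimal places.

Group means [35.58, 50.36, 39.56], grand mean 41.781
SSB = Σnᵢ(x̄ᵢ−x̄)² = 1315.784; SSW = ΣΣ(x−x̄ᵢ)² = 591.684
MSB = 1315.784/2 = 657.8922; MSW = 591.684/29 = 20.4029
F = MSB/MSW = 32.2450
df = (2, 29)

test statistic = 32.245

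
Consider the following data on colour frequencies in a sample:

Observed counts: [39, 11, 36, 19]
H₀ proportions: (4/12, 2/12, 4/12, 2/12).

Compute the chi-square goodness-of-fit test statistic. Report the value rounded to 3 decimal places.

test statistic = 3.029

n = 105; E_i = n·p_i = [35.00, 17.50, 35.00, 17.50]
χ² = (39−35.00)²/35.00 + (11−17.50)²/17.50 + (36−35.00)²/35.00 + (19−17.50)²/17.50 = 3.0286
df = 3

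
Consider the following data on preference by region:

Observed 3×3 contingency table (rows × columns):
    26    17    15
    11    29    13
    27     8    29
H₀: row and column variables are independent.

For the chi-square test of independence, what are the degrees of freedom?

df = (r−1)(c−1) = (3−1)·(3−1) = 4

degrees of freedom = 4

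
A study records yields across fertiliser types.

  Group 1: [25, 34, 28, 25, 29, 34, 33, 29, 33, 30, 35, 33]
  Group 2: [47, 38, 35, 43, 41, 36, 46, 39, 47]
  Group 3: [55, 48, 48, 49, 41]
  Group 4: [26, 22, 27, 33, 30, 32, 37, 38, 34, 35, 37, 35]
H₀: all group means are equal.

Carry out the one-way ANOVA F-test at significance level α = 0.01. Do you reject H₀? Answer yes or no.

reject H₀: yes

Group means [30.67, 41.33, 48.20, 32.17], grand mean 35.974
SSB = Σnᵢ(x̄ᵢ−x̄)² = 1517.840; SSW = ΣΣ(x−x̄ᵢ)² = 681.133
MSB = 1517.840/3 = 505.9468; MSW = 681.133/34 = 20.0333
F = MSB/MSW = 25.2552
df = (3, 34)
p-value (upper-tail) = 0.00000
At α=0.01: p < α → reject H₀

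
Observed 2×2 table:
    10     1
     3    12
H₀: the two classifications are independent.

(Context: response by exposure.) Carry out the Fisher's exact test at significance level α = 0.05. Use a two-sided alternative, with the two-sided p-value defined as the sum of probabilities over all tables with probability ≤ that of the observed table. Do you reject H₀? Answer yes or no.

reject H₀: yes

Margins: r₁=11, r₂=15, c₁=13, c₂=13, n=26
p_obs = C(11,10)·C(15,3)/C(26,13); sum pmf over tables with pmf ≤ p_obs
p-value (two-sided) = 0.00098
At α=0.05: p < α → reject H₀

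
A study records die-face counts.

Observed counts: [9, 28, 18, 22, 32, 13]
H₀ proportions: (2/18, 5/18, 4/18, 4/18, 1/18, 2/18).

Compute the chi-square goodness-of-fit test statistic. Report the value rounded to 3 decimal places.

n = 122; E_i = n·p_i = [13.56, 33.89, 27.11, 27.11, 6.78, 13.56]
χ² = (9−13.56)²/13.56 + (28−33.89)²/33.89 + (18−27.11)²/27.11 + (22−27.11)²/27.11 + (32−6.78)²/6.78 + (13−13.56)²/13.56 = 100.4623
df = 5

test statistic = 100.462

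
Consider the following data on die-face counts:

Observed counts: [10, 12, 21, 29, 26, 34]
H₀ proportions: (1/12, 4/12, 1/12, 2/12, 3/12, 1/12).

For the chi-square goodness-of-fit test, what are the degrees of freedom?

df = k − 1 = 6 − 1 = 5

degrees of freedom = 5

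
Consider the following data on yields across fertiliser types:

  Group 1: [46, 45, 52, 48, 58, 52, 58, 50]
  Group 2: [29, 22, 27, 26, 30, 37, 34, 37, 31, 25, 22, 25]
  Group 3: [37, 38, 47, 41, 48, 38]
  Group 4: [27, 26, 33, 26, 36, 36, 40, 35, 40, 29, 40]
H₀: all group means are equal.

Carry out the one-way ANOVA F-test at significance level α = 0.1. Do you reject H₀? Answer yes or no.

reject H₀: yes

Group means [51.12, 28.75, 41.50, 33.45], grand mean 37.054
SSB = Σnᵢ(x̄ᵢ−x̄)² = 2672.540; SSW = ΣΣ(x−x̄ᵢ)² = 905.352
MSB = 2672.540/3 = 890.8465; MSW = 905.352/33 = 27.4349
F = MSB/MSW = 32.4713
df = (3, 33)
p-value (upper-tail) = 0.00000
At α=0.1: p < α → reject H₀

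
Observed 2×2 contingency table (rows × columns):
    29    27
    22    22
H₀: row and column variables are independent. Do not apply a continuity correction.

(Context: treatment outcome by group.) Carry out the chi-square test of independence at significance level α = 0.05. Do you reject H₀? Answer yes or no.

reject H₀: no

Row totals [56, 44], col totals [51, 49], n=100
χ² = (29−28.56)²/28.56 + (27−27.44)²/27.44 + (22−22.44)²/22.44 + (22−21.56)²/21.56 = 0.0314
df = 1
p-value (upper-tail) = 0.85926
At α=0.05: p ≥ α → fail to reject H₀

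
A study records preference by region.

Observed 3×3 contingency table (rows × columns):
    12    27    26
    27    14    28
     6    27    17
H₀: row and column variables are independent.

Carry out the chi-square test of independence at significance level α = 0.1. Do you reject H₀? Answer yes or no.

reject H₀: yes

Row totals [65, 69, 50], col totals [45, 68, 71], n=184
χ² = (12−15.90)²/15.90 + (27−24.02)²/24.02 + (26−25.08)²/25.08 + (27−16.88)²/16.88 + (14−25.50)²/25.50 + (28−26.62)²/26.62 + (6−12.23)²/12.23 + (27−18.48)²/18.48 + (17−19.29)²/19.29 = 20.0653
df = 4
p-value (upper-tail) = 0.00048
At α=0.1: p < α → reject H₀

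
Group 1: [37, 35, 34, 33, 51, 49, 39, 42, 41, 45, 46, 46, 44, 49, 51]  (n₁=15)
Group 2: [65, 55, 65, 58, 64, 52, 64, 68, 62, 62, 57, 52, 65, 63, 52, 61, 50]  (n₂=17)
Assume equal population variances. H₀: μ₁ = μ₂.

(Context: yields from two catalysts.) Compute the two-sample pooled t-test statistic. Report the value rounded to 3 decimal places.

test statistic = -8.098

x̄₁=42.800, s₁=6.120, n₁=15
x̄₂=59.706, s₂=5.687, n₂=17
s_p² = [14·6.120² + 16·5.687²]/30 = 34.7310
SE = √(s_p²·(1/15+1/17)) = 2.0877
t = (42.800−59.706)/2.0877 = -8.0979
df = 30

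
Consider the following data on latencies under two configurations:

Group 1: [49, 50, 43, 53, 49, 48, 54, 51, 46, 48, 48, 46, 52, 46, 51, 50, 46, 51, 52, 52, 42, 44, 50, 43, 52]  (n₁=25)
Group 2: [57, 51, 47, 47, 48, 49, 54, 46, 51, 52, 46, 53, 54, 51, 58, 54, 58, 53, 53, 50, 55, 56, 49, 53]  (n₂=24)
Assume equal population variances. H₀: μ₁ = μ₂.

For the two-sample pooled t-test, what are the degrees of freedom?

df = n₁ + n₂ − 2 = 25 + 24 − 2 = 47

degrees of freedom = 47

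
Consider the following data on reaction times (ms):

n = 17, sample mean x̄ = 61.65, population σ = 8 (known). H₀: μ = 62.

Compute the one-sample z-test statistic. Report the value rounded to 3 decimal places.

test statistic = -0.180

SE = σ/√n = 8/√17 = 1.9403
z = (x̄−μ₀)/SE = (61.65−62)/1.9403 = -0.1804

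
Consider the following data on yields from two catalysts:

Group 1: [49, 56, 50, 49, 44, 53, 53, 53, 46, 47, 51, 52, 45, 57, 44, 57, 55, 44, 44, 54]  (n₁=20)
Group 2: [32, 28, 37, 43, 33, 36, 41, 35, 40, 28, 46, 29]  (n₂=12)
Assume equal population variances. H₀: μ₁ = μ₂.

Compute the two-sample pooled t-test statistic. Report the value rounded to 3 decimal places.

test statistic = 7.704

x̄₁=50.150, s₁=4.603, n₁=20
x̄₂=35.667, s₂=5.975, n₂=12
s_p² = [19·4.603² + 11·5.975²]/30 = 26.5072
SE = √(s_p²·(1/20+1/12)) = 1.8800
t = (50.150−35.667)/1.8800 = 7.7040
df = 30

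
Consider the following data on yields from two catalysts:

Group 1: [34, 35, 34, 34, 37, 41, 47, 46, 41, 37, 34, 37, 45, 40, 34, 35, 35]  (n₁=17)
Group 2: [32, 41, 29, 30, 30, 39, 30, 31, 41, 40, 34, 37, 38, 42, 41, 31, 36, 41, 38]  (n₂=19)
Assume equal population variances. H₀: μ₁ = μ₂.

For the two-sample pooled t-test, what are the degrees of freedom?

degrees of freedom = 34

df = n₁ + n₂ − 2 = 17 + 19 − 2 = 34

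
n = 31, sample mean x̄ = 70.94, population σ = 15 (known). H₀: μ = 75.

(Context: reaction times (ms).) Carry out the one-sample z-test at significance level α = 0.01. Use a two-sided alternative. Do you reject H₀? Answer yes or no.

SE = σ/√n = 15/√31 = 2.6941
z = (x̄−μ₀)/SE = (70.94−75)/2.6941 = -1.5070
p-value (two-sided) = 0.13181
At α=0.01: p ≥ α → fail to reject H₀

reject H₀: no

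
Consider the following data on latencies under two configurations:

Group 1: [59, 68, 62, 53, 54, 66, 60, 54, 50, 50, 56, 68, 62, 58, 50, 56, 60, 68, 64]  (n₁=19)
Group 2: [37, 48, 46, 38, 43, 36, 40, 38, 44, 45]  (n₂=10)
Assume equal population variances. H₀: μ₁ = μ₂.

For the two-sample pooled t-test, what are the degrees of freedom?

df = n₁ + n₂ − 2 = 19 + 10 − 2 = 27

degrees of freedom = 27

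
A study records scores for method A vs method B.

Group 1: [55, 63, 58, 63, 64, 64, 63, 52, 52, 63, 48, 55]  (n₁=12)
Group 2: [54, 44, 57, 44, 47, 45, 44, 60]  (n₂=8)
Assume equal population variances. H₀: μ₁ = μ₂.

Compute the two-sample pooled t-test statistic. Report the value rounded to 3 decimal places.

x̄₁=58.333, s₁=5.726, n₁=12
x̄₂=49.375, s₂=6.589, n₂=8
s_p² = [11·5.726² + 7·6.589²]/18 = 36.9190
SE = √(s_p²·(1/12+1/8)) = 2.7733
t = (58.333−49.375)/2.7733 = 3.2302
df = 18

test statistic = 3.230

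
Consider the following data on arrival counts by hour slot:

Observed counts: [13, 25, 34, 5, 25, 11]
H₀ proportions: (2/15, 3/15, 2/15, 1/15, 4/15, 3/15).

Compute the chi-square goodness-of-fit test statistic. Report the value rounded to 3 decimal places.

n = 113; E_i = n·p_i = [15.07, 22.60, 15.07, 7.53, 30.13, 22.60]
χ² = (13−15.07)²/15.07 + (25−22.60)²/22.60 + (34−15.07)²/15.07 + (5−7.53)²/7.53 + (25−30.13)²/30.13 + (11−22.60)²/22.60 = 32.0111
df = 5

test statistic = 32.011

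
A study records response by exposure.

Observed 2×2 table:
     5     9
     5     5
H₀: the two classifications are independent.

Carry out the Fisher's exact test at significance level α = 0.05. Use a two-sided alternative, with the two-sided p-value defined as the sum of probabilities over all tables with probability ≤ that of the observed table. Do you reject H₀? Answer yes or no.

reject H₀: no

Margins: r₁=14, r₂=10, c₁=10, c₂=14, n=24
p_obs = C(14,5)·C(10,5)/C(24,10); sum pmf over tables with pmf ≤ p_obs
p-value (two-sided) = 0.67846
At α=0.05: p ≥ α → fail to reject H₀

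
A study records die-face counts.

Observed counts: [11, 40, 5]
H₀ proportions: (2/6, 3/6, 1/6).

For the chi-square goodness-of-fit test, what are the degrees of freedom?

degrees of freedom = 2

df = k − 1 = 3 − 1 = 2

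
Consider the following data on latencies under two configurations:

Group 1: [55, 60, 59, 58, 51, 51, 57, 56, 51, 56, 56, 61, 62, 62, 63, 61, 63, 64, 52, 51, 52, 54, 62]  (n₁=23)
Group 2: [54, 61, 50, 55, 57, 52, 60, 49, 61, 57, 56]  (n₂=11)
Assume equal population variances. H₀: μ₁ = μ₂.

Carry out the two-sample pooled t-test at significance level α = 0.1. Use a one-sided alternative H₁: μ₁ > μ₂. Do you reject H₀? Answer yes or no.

reject H₀: no

x̄₁=57.261, s₁=4.525, n₁=23
x̄₂=55.636, s₂=4.154, n₂=11
s_p² = [22·4.525² + 10·4.154²]/32 = 19.4681
SE = √(s_p²·(1/23+1/11)) = 1.6175
t = (57.261−55.636)/1.6175 = 1.0043
df = 32
p-value (one-sided, H₁ greater) = 0.16138
At α=0.1: p ≥ α → fail to reject H₀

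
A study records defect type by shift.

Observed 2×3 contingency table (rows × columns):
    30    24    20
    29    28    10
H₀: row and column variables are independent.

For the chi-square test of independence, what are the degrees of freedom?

degrees of freedom = 2

df = (r−1)(c−1) = (2−1)·(3−1) = 2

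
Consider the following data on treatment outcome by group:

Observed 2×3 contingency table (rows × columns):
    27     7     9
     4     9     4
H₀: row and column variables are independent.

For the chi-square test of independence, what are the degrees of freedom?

df = (r−1)(c−1) = (2−1)·(3−1) = 2

degrees of freedom = 2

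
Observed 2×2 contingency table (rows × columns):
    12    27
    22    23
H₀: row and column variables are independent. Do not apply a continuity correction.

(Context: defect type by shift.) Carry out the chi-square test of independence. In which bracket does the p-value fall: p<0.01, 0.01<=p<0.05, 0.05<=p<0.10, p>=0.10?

Row totals [39, 45], col totals [34, 50], n=84
χ² = (12−15.79)²/15.79 + (27−23.21)²/23.21 + (22−18.21)²/18.21 + (23−26.79)²/26.79 = 2.8471
df = 1
p-value (upper-tail) = 0.09154
→ bracket: 0.05<=p<0.10

p-value bracket: 0.05<=p<0.10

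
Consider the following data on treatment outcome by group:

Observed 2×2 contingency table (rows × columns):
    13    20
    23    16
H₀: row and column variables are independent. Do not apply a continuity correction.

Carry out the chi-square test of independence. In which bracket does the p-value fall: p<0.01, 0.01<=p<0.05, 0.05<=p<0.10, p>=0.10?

p-value bracket: 0.05<=p<0.10

Row totals [33, 39], col totals [36, 36], n=72
χ² = (13−16.50)²/16.50 + (20−16.50)²/16.50 + (23−19.50)²/19.50 + (16−19.50)²/19.50 = 2.7413
df = 1
p-value (upper-tail) = 0.09779
→ bracket: 0.05<=p<0.10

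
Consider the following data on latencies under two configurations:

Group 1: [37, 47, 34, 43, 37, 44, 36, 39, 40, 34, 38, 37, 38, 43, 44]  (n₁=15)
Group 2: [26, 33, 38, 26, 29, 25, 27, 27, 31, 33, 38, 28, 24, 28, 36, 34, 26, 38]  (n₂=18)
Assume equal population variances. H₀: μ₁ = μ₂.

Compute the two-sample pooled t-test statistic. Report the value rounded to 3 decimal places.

test statistic = 5.792

x̄₁=39.400, s₁=3.942, n₁=15
x̄₂=30.389, s₂=4.828, n₂=18
s_p² = [14·3.942² + 17·4.828²]/31 = 19.8025
SE = √(s_p²·(1/15+1/18)) = 1.5557
t = (39.400−30.389)/1.5557 = 5.7922
df = 31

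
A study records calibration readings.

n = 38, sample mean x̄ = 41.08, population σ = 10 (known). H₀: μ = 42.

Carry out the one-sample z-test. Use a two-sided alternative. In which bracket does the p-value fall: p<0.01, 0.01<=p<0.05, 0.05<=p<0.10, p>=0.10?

p-value bracket: p>=0.10

SE = σ/√n = 10/√38 = 1.6222
z = (x̄−μ₀)/SE = (41.08−42)/1.6222 = -0.5671
p-value (two-sided) = 0.57063
→ bracket: p>=0.10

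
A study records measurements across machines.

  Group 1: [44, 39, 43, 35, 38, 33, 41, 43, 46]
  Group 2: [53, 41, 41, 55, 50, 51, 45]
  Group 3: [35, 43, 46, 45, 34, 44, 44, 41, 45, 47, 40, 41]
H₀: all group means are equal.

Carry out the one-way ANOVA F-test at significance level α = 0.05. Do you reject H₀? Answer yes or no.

reject H₀: yes

Group means [40.22, 48.00, 42.08], grand mean 42.964
SSB = Σnᵢ(x̄ᵢ−x̄)² = 254.492; SSW = ΣΣ(x−x̄ᵢ)² = 530.472
MSB = 254.492/2 = 127.2460; MSW = 530.472/25 = 21.2189
F = MSB/MSW = 5.9968
df = (2, 25)
p-value (upper-tail) = 0.00746
At α=0.05: p < α → reject H₀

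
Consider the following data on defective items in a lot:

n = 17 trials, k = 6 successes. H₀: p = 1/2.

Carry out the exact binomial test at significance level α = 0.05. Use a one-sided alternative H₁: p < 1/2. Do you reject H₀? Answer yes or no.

Exact binomial: n=17, k=6, p₀=1/2=0.5000
P(X≤6) from Σ C(n,i)·p₀^i·(1−p₀)^(n−i)
p-value (one-sided, H₁ less) = 0.16615
At α=0.05: p ≥ α → fail to reject H₀

reject H₀: no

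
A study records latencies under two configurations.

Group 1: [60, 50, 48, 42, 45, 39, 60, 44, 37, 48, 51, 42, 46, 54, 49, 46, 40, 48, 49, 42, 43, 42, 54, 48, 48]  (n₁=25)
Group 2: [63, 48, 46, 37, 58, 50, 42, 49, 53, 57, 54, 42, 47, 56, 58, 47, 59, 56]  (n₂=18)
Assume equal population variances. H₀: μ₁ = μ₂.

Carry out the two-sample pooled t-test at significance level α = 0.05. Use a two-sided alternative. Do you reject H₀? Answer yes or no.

reject H₀: yes

x̄₁=47.000, s₁=5.838, n₁=25
x̄₂=51.222, s₂=7.000, n₂=18
s_p² = [24·5.838² + 17·7.000²]/41 = 40.2710
SE = √(s_p²·(1/25+1/18)) = 1.9617
t = (47.000−51.222)/1.9617 = -2.1524
df = 41
p-value (two-sided) = 0.03731
At α=0.05: p < α → reject H₀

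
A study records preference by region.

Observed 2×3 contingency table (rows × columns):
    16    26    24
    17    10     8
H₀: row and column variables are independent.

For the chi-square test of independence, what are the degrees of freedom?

degrees of freedom = 2

df = (r−1)(c−1) = (2−1)·(3−1) = 2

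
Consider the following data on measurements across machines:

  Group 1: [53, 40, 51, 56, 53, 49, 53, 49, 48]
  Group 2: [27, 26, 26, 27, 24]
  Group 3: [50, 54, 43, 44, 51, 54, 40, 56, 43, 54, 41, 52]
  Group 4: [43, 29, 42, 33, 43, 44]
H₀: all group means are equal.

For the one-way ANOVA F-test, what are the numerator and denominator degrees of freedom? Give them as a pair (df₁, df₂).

k = 4 groups, N = 32 total
df = (k−1, N−k) = (4−1, 32−4) = (3, 28)

degrees of freedom = [3, 28]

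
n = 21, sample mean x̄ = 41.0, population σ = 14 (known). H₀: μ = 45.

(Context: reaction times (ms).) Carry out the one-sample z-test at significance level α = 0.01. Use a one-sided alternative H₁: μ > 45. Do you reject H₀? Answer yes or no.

SE = σ/√n = 14/√21 = 3.0551
z = (x̄−μ₀)/SE = (41.0−45)/3.0551 = -1.3093
p-value (one-sided, H₁ greater) = 0.90478
At α=0.01: p ≥ α → fail to reject H₀

reject H₀: no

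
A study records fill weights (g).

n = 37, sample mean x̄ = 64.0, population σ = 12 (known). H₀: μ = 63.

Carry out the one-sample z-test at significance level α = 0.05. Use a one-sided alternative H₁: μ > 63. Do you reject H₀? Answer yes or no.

reject H₀: no

SE = σ/√n = 12/√37 = 1.9728
z = (x̄−μ₀)/SE = (64.0−63)/1.9728 = 0.5069
p-value (one-sided, H₁ greater) = 0.30611
At α=0.05: p ≥ α → fail to reject H₀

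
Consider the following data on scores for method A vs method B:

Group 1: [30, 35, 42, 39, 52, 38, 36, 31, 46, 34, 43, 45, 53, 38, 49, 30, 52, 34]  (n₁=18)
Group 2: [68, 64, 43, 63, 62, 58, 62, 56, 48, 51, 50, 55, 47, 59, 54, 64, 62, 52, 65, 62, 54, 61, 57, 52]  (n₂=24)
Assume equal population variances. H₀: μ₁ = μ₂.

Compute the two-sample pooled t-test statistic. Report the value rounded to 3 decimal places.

x̄₁=40.389, s₁=7.717, n₁=18
x̄₂=57.042, s₂=6.511, n₂=24
s_p² = [17·7.717² + 23·6.511²]/40 = 49.6809
SE = √(s_p²·(1/18+1/24)) = 2.1977
t = (40.389−57.042)/2.1977 = -7.5772
df = 40

test statistic = -7.577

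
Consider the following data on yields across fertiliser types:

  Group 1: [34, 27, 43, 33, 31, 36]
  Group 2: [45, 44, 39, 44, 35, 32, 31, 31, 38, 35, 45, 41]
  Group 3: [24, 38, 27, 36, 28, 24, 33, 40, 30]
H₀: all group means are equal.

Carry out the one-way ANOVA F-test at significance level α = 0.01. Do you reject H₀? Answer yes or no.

Group means [34.00, 38.33, 31.11], grand mean 34.963
SSB = Σnᵢ(x̄ᵢ−x̄)² = 275.407; SSW = ΣΣ(x−x̄ᵢ)² = 757.556
MSB = 275.407/2 = 137.7037; MSW = 757.556/24 = 31.5648
F = MSB/MSW = 4.3626
df = (2, 24)
p-value (upper-tail) = 0.02421
At α=0.01: p ≥ α → fail to reject H₀

reject H₀: no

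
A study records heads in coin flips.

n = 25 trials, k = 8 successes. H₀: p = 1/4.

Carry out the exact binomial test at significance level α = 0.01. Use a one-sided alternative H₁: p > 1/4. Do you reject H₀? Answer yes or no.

Exact binomial: n=25, k=8, p₀=1/4=0.2500
P(X≥8) from Σ C(n,i)·p₀^i·(1−p₀)^(n−i)
p-value (one-sided, H₁ greater) = 0.27349
At α=0.01: p ≥ α → fail to reject H₀

reject H₀: no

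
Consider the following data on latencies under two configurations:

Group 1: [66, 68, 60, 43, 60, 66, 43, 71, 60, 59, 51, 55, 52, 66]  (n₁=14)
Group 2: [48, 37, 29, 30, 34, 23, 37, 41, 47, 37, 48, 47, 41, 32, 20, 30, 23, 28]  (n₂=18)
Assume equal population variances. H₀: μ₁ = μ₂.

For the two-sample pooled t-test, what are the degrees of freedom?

degrees of freedom = 30

df = n₁ + n₂ − 2 = 14 + 18 − 2 = 30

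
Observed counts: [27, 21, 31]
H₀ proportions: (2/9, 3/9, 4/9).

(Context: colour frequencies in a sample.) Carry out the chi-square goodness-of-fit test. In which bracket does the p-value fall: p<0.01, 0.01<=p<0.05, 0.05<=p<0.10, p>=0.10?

n = 79; E_i = n·p_i = [17.56, 26.33, 35.11]
χ² = (27−17.56)²/17.56 + (21−26.33)²/26.33 + (31−35.11)²/35.11 = 6.6424
df = 2
p-value (upper-tail) = 0.03611
→ bracket: 0.01<=p<0.05

p-value bracket: 0.01<=p<0.05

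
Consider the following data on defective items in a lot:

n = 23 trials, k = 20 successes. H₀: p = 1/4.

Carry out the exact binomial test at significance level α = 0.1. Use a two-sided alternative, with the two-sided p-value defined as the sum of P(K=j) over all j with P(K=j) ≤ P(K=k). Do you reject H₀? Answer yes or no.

reject H₀: yes

Exact binomial: n=23, k=20, p₀=1/4=0.2500
P(X=j) = C(n,j)·p₀^j·(1−p₀)^(n−j); p = Σ P(X=j) over j with P(X=j) ≤ P(X=20)
p-value (two-sided) = 0.00000
At α=0.1: p < α → reject H₀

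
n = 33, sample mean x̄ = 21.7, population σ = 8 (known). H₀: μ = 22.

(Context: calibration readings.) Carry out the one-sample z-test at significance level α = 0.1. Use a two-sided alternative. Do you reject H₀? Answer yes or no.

SE = σ/√n = 8/√33 = 1.3926
z = (x̄−μ₀)/SE = (21.7−22)/1.3926 = -0.2154
p-value (two-sided) = 0.82944
At α=0.1: p ≥ α → fail to reject H₀

reject H₀: no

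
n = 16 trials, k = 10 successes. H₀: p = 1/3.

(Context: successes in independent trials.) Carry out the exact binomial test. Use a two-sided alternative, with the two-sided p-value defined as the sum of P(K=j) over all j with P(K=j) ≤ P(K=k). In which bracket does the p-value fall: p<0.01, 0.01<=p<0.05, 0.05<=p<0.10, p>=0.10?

Exact binomial: n=16, k=10, p₀=1/3=0.3333
P(X=j) = C(n,j)·p₀^j·(1−p₀)^(n−j); p = Σ P(X=j) over j with P(X=j) ≤ P(X=10)
p-value (two-sided) = 0.01747
→ bracket: 0.01<=p<0.05

p-value bracket: 0.01<=p<0.05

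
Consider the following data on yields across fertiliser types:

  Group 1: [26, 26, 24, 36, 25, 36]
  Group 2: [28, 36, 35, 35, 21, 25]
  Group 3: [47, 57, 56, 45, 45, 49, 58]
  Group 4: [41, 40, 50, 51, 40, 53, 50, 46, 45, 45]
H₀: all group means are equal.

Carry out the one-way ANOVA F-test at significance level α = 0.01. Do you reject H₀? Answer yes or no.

Group means [28.83, 30.00, 51.00, 46.10], grand mean 40.379
SSB = Σnᵢ(x̄ᵢ−x̄)² = 2563.094; SSW = ΣΣ(x−x̄ᵢ)² = 759.733
MSB = 2563.094/3 = 854.3648; MSW = 759.733/25 = 30.3893
F = MSB/MSW = 28.1140
df = (3, 25)
p-value (upper-tail) = 0.00000
At α=0.01: p < α → reject H₀

reject H₀: yes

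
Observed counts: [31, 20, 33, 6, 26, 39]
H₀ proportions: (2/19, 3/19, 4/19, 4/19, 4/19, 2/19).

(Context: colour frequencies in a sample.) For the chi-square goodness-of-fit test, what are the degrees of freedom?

df = k − 1 = 6 − 1 = 5

degrees of freedom = 5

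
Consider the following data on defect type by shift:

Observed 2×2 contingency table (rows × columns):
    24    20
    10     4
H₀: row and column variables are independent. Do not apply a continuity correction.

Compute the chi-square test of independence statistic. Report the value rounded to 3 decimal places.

test statistic = 1.248

Row totals [44, 14], col totals [34, 24], n=58
χ² = (24−25.79)²/25.79 + (20−18.21)²/18.21 + (10−8.21)²/8.21 + (4−5.79)²/5.79 = 1.2480
df = 1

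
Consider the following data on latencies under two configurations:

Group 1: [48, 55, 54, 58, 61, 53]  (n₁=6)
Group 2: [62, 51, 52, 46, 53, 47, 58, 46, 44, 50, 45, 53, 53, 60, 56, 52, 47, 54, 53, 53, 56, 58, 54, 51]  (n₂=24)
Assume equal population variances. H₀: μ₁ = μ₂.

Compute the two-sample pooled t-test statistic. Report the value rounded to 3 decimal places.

test statistic = 1.203

x̄₁=54.833, s₁=4.446, n₁=6
x̄₂=52.250, s₂=4.757, n₂=24
s_p² = [5·4.446² + 23·4.757²]/28 = 22.1190
SE = √(s_p²·(1/6+1/24)) = 2.1467
t = (54.833−52.250)/2.1467 = 1.2034
df = 28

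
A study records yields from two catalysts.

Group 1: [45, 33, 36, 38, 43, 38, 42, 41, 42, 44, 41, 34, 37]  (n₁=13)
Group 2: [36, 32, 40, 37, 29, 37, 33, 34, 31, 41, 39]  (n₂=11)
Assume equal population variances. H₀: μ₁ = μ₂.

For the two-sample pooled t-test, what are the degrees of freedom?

degrees of freedom = 22

df = n₁ + n₂ − 2 = 13 + 11 − 2 = 22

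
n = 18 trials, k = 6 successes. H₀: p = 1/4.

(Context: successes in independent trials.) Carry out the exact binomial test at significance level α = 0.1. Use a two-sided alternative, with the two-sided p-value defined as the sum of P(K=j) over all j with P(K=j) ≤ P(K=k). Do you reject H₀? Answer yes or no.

Exact binomial: n=18, k=6, p₀=1/4=0.2500
P(X=j) = C(n,j)·p₀^j·(1−p₀)^(n−j); p = Σ P(X=j) over j with P(X=j) ≤ P(X=6)
p-value (two-sided) = 0.41785
At α=0.1: p ≥ α → fail to reject H₀

reject H₀: no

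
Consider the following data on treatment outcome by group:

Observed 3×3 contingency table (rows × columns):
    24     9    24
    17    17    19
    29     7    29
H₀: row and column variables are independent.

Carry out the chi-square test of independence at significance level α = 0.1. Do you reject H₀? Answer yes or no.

Row totals [57, 53, 65], col totals [70, 33, 72], n=175
χ² = (24−22.80)²/22.80 + (9−10.75)²/10.75 + (24−23.45)²/23.45 + (17−21.20)²/21.20 + (17−9.99)²/9.99 + (19−21.81)²/21.81 + (29−26.00)²/26.00 + (7−12.26)²/12.26 + (29−26.74)²/26.74 = 9.2558
df = 4
p-value (upper-tail) = 0.05501
At α=0.1: p < α → reject H₀

reject H₀: yes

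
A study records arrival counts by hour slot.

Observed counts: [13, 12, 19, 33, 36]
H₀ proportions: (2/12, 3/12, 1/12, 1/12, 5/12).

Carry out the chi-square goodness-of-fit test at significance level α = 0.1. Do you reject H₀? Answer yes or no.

n = 113; E_i = n·p_i = [18.83, 28.25, 9.42, 9.42, 47.08]
χ² = (13−18.83)²/18.83 + (12−28.25)²/28.25 + (19−9.42)²/9.42 + (33−9.42)²/9.42 + (36−47.08)²/47.08 = 82.5788
df = 4
p-value (upper-tail) = 0.00000
At α=0.1: p < α → reject H₀

reject H₀: yes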